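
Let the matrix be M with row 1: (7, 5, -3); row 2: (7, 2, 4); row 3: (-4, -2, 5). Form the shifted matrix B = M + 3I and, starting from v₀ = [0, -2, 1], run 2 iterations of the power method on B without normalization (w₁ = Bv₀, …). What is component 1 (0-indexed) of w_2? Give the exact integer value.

-73

B = M + 3I has rows (10, 5, -3); (7, 5, 4); (-4, -2, 8)
w1 = Bv₀ = (10·0 + 5·(-2) + (-3)·1; 7·0 + 5·(-2) + 4·1; (-4)·0 + (-2)·(-2) + 8·1) = (-13, -6, 12)
w2 = Bw1 = (10·(-13) + 5·(-6) + (-3)·12; 7·(-13) + 5·(-6) + 4·12; (-4)·(-13) + (-2)·(-6) + 8·12) = (-196, -73, 160)
Requested component of w2: -73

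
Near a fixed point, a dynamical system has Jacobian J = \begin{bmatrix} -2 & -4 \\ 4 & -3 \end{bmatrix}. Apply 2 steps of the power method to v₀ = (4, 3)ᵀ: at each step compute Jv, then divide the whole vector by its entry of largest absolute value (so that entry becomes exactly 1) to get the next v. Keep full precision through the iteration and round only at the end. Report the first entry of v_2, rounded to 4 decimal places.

-0.1188

Jv0 = (-20.00000, 7.00000); divide by -20.00000 → v1 = (1.00000, -0.35000)
Jv1 = (-0.60000, 5.05000); divide by 5.05000 → v2 = (-0.11881, 1.00000)
Requested entry of v2: 12/-101 = -0.1188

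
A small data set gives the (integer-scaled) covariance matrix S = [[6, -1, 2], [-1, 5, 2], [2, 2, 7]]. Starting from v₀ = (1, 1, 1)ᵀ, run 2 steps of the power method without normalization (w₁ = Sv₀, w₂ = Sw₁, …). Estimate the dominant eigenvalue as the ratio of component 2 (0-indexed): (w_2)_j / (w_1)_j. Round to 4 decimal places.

9.3636

w1 = Sv₀ = (7, 6, 11)
w2 = Sw1 = (58, 45, 103)
Ratio at component: 103 / 11 = 9.3636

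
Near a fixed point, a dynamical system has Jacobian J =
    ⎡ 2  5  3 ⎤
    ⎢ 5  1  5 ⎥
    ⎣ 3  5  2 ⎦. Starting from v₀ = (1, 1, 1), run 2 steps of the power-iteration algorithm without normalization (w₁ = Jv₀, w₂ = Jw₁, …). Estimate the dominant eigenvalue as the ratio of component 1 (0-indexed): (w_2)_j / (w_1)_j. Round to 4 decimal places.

w1 = Jv₀ = (10, 11, 10)
w2 = Jw1 = (105, 111, 105)
Ratio at component: 111 / 11 = 10.0909

λ ≈ 10.0909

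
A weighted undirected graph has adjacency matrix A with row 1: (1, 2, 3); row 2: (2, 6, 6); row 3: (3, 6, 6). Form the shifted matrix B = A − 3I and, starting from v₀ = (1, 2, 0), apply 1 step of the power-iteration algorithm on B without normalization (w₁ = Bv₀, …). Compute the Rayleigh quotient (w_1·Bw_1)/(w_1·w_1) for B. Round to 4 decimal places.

B = A − 3I has rows (-2, 2, 3); (2, 3, 6); (3, 6, 3)
w1 = Bv₀ = ((-2)·1 + 2·2 + 3·0; 2·1 + 3·2 + 6·0; 3·1 + 6·2 + 3·0) = (2, 8, 15)
Bw1 = (57, 118, 99)
w1·Bw1 = 2543; w1·w1 = 293; μ ≈ 2543/293 = 8.6792

μ ≈ 8.6792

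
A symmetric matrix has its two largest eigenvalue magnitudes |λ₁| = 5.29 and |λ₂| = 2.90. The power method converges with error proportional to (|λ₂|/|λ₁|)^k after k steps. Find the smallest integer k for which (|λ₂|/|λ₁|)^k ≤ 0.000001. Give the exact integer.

23

|λ₂/λ₁| = 2.90/5.29 = 0.54820
Need k ≥ ln(0.000001) / ln(0.54820) = -13.8155 / -0.6011 ≈ 22.983
Smallest integer k satisfying the bound: 23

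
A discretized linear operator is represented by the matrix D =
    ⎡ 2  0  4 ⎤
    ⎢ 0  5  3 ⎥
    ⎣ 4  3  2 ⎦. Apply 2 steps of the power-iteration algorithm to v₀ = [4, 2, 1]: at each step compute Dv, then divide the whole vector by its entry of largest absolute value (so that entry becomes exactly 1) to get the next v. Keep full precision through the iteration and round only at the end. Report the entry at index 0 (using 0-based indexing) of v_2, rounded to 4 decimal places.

Dv0 = (12.00000, 13.00000, 24.00000); divide by 24.00000 → v1 = (0.50000, 0.54167, 1.00000)
Dv1 = (5.00000, 5.70833, 5.62500); divide by 5.70833 → v2 = (0.87591, 1.00000, 0.98540)
Requested entry of v2: 120/137 = 0.8759

0.8759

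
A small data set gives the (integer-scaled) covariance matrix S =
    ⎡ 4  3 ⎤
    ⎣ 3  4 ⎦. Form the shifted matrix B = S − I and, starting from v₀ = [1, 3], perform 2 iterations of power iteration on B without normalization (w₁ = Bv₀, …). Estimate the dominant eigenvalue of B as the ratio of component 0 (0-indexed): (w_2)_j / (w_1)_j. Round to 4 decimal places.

6.0000

B = S − I has rows (3, 3); (3, 3)
w1 = Bv₀ = (3·1 + 3·3; 3·1 + 3·3) = (12, 12)
w2 = Bw1 = (3·12 + 3·12; 3·12 + 3·12) = (72, 72)
Ratio: 72/12 = 6.0000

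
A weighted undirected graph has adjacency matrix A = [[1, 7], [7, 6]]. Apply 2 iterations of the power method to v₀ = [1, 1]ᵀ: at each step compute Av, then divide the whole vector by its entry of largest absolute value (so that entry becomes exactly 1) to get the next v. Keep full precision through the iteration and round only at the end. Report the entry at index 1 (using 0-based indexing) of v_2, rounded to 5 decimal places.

1.00000

Av0 = (8.000000, 13.000000); divide by 13.000000 → v1 = (0.615385, 1.000000)
Av1 = (7.615385, 10.307692); divide by 10.307692 → v2 = (0.738806, 1.000000)
Requested entry of v2: 134/134 = 1.00000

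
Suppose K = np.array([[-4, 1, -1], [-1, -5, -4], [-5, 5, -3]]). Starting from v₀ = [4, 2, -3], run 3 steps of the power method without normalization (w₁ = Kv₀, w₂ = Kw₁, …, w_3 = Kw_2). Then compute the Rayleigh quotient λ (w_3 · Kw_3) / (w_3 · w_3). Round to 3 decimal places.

λ ≈ -5.189

w1 = Kv₀ = ((-4)·4 + 1·2 + (-1)·(-3); (-1)·4 + (-5)·2 + (-4)·(-3); (-5)·4 + 5·2 + (-3)·(-3)) = (-11, -2, -1)
w2 = Kw1 = ((-4)·(-11) + 1·(-2) + (-1)·(-1); (-1)·(-11) + (-5)·(-2) + (-4)·(-1); (-5)·(-11) + 5·(-2) + (-3)·(-1)) = (43, 25, 48)
w3 = Kw2 = (-195, -360, -234)
Kw3 = (654, 2931, -123)
w3·Kw3 = (-195)·654 + (-360)·2931 + (-234)·(-123) = -1153908; w3·w3 = (-195)·(-195) + (-360)·(-360) + (-234)·(-234) = 222381
λ ≈ -1153908/222381 = -5.189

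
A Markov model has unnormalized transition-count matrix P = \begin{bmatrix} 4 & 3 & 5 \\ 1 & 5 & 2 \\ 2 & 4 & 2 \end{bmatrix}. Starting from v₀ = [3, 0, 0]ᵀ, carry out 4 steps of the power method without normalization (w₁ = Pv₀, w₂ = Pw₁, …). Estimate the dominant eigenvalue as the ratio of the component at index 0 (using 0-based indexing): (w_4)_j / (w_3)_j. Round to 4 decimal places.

w1 = Pv₀ = (12, 3, 6)
w2 = Pw1 = (87, 39, 48)
w3 = Pw2 = (705, 378, 426)
w4 = Pw3 = (6084, 3447, 3774)
Ratio at component: 6084 / 705 = 8.6298

8.6298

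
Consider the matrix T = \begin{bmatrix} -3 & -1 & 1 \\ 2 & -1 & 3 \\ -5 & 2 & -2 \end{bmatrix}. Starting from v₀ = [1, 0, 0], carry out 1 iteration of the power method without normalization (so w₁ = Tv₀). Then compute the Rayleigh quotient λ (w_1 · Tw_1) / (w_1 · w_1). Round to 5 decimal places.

w1 = Tv₀ = ((-3)·1 + (-1)·0 + 1·0; 2·1 + (-1)·0 + 3·0; (-5)·1 + 2·0 + (-2)·0) = (-3, 2, -5)
Tw1 = (2, -23, 29)
w1·Tw1 = (-3)·2 + 2·(-23) + (-5)·29 = -197; w1·w1 = (-3)·(-3) + 2·2 + (-5)·(-5) = 38
λ ≈ -197/38 = -5.18421

-5.18421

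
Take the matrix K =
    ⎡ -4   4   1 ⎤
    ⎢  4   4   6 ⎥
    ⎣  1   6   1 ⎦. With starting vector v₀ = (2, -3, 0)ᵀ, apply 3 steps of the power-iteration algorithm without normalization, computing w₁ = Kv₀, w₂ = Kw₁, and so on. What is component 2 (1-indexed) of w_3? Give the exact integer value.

w1 = Kv₀ = ((-4)·2 + 4·(-3) + 1·0; 4·2 + 4·(-3) + 6·0; 1·2 + 6·(-3) + 1·0) = (-20, -4, -16)
w2 = Kw1 = ((-4)·(-20) + 4·(-4) + 1·(-16); 4·(-20) + 4·(-4) + 6·(-16); 1·(-20) + 6·(-4) + 1·(-16)) = (48, -192, -60)
w3 = Kw2 = (-1020, -936, -1164)
The requested component of w3 is -936.

-936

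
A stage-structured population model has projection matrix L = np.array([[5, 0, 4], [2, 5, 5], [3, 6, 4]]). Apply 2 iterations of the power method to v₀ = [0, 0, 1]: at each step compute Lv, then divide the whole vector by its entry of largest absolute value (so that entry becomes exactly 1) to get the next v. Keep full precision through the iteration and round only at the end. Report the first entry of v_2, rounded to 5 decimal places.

Lv0 = (4.000000, 5.000000, 4.000000); divide by 5.000000 → v1 = (0.800000, 1.000000, 0.800000)
Lv1 = (7.200000, 10.600000, 11.600000); divide by 11.600000 → v2 = (0.620690, 0.913793, 1.000000)
Requested entry of v2: 36/58 = 0.62069

0.62069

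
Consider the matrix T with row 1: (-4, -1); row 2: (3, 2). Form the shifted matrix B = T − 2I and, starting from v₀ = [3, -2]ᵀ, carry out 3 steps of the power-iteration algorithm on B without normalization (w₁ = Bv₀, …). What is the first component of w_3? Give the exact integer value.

-474

B = T − 2I has rows (-6, -1); (3, 0)
w1 = Bv₀ = ((-6)·3 + (-1)·(-2); 3·3 + 0·(-2)) = (-16, 9)
w2 = Bw1 = ((-6)·(-16) + (-1)·9; 3·(-16) + 0·9) = (87, -48)
w3 = Bw2 = (-474, 261)
Requested component of w3: -474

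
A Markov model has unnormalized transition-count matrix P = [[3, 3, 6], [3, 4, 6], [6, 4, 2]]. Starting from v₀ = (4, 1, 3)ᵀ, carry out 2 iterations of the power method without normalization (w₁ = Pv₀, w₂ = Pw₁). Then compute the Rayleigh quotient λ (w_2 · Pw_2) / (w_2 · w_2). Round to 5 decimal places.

w1 = Pv₀ = (33, 34, 34)
w2 = Pw1 = (405, 439, 402)
Pw2 = (4944, 5383, 4990)
w2·Pw2 = 405·4944 + 439·5383 + 402·4990 = 6371437; w2·w2 = 405·405 + 439·439 + 402·402 = 518350
λ ≈ 6371437/518350 = 12.29177

12.29177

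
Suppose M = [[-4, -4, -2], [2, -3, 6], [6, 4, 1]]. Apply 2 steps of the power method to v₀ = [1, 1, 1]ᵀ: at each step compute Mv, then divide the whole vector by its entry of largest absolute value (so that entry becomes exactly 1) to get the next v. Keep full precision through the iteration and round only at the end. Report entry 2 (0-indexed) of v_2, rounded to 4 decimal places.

-0.9355

Mv0 = (-10.00000, 5.00000, 11.00000); divide by 11.00000 → v1 = (-0.90909, 0.45455, 1.00000)
Mv1 = (-0.18182, 2.81818, -2.63636); divide by 2.81818 → v2 = (-0.06452, 1.00000, -0.93548)
Requested entry of v2: -29/31 = -0.9355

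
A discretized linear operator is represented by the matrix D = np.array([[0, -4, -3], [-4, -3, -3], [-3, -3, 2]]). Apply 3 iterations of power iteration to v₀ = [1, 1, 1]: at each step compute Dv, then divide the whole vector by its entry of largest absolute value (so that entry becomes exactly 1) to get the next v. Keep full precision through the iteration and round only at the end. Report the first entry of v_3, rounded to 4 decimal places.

0.7477

Dv0 = (-7.00000, -10.00000, -4.00000); divide by -10.00000 → v1 = (0.70000, 1.00000, 0.40000)
Dv1 = (-5.20000, -7.00000, -4.30000); divide by -7.00000 → v2 = (0.74286, 1.00000, 0.61429)
Dv2 = (-5.84286, -7.81429, -4.00000); divide by -7.81429 → v3 = (0.74771, 1.00000, 0.51188)
Requested entry of v3: -409/-547 = 0.7477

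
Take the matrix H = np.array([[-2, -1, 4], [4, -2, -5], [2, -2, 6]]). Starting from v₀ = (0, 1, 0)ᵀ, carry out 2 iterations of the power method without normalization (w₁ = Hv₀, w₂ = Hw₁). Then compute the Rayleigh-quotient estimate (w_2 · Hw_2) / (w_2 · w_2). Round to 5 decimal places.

λ ≈ 5.50000

w1 = Hv₀ = ((-2)·0 + (-1)·1 + 4·0; 4·0 + (-2)·1 + (-5)·0; 2·0 + (-2)·1 + 6·0) = (-1, -2, -2)
w2 = Hw1 = ((-2)·(-1) + (-1)·(-2) + 4·(-2); 4·(-1) + (-2)·(-2) + (-5)·(-2); 2·(-1) + (-2)·(-2) + 6·(-2)) = (-4, 10, -10)
Hw2 = (-42, 14, -88)
w2·Hw2 = (-4)·(-42) + 10·14 + (-10)·(-88) = 1188; w2·w2 = (-4)·(-4) + 10·10 + (-10)·(-10) = 216
λ ≈ 1188/216 = 5.50000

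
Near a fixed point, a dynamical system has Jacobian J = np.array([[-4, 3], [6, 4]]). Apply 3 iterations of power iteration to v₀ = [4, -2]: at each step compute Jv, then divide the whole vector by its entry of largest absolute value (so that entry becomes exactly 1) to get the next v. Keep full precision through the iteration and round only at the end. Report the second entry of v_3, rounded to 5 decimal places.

-0.72727

Jv0 = (-22.000000, 16.000000); divide by -22.000000 → v1 = (1.000000, -0.727273)
Jv1 = (-6.181818, 3.090909); divide by -6.181818 → v2 = (1.000000, -0.500000)
Jv2 = (-5.500000, 4.000000); divide by -5.500000 → v3 = (1.000000, -0.727273)
Requested entry of v3: 544/-748 = -0.72727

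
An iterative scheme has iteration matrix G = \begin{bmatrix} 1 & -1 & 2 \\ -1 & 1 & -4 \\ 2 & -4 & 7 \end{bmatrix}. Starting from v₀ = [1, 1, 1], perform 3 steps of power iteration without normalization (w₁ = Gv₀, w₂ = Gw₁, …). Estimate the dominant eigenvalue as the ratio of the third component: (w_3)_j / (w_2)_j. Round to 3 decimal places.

λ ≈ 9.473

w1 = Gv₀ = (2, -4, 5)
w2 = Gw1 = (16, -26, 55)
w3 = Gw2 = (152, -262, 521)
Ratio at component: 521 / 55 = 9.473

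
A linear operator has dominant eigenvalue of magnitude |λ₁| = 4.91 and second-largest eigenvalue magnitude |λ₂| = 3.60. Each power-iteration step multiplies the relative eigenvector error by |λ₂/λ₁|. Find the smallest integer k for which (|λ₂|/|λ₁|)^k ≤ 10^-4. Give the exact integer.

|λ₂/λ₁| = 3.60/4.91 = 0.73320
Need k ≥ ln(10^-4) / ln(0.73320) = -9.2103 / -0.3103 ≈ 29.678
Smallest integer k satisfying the bound: 30

30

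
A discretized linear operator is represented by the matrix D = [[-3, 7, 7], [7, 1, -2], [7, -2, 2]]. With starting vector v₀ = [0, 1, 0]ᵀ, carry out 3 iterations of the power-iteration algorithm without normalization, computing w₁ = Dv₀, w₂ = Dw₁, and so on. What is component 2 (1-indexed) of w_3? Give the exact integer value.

w1 = Dv₀ = ((-3)·0 + 7·1 + 7·0; 7·0 + 1·1 + (-2)·0; 7·0 + (-2)·1 + 2·0) = (7, 1, -2)
w2 = Dw1 = ((-3)·7 + 7·1 + 7·(-2); 7·7 + 1·1 + (-2)·(-2); 7·7 + (-2)·1 + 2·(-2)) = (-28, 54, 43)
w3 = Dw2 = (763, -228, -218)
The requested component of w3 is -228.

-228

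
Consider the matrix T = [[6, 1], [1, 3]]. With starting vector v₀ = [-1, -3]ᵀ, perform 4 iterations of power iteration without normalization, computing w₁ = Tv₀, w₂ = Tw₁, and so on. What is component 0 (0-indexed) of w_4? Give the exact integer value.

w1 = Tv₀ = (6·(-1) + 1·(-3); 1·(-1) + 3·(-3)) = (-9, -10)
w2 = Tw1 = (6·(-9) + 1·(-10); 1·(-9) + 3·(-10)) = (-64, -39)
w3 = Tw2 = (-423, -181)
w4 = Tw3 = (-2719, -966)
The requested component of w4 is -2719.

-2719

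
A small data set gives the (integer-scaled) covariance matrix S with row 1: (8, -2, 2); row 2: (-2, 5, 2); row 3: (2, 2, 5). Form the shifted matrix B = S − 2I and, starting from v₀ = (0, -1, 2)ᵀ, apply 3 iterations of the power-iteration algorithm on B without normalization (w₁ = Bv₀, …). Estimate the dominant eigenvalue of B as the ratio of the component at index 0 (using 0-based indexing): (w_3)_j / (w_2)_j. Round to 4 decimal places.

B = S − 2I has rows (6, -2, 2); (-2, 3, 2); (2, 2, 3)
w1 = Bv₀ = (6, 1, 4)
w2 = Bw1 = (42, -1, 26)
w3 = Bw2 = (306, -35, 160)
Ratio: 306/42 = 7.2857

7.2857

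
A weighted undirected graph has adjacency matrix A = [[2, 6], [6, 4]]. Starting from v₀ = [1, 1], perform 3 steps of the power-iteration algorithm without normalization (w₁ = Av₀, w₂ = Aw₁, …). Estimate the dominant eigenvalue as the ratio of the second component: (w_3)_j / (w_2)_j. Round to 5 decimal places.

w1 = Av₀ = (2·1 + 6·1; 6·1 + 4·1) = (8, 10)
w2 = Aw1 = (2·8 + 6·10; 6·8 + 4·10) = (76, 88)
w3 = Aw2 = (680, 808)
Ratio at component: 808 / 88 = 9.18182

λ ≈ 9.18182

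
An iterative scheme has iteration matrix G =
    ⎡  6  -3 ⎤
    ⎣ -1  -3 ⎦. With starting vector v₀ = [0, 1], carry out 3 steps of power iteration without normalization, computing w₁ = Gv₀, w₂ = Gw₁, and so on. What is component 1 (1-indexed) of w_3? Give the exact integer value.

w1 = Gv₀ = (-3, -3)
w2 = Gw1 = (-9, 12)
w3 = Gw2 = (-90, -27)
The requested component of w3 is -90.

-90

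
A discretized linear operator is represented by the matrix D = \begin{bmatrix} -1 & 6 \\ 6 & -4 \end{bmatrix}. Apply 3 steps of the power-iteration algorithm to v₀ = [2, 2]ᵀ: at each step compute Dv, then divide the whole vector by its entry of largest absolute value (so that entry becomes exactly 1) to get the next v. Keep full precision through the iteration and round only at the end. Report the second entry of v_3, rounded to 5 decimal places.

Dv0 = (10.000000, 4.000000); divide by 10.000000 → v1 = (1.000000, 0.400000)
Dv1 = (1.400000, 4.400000); divide by 4.400000 → v2 = (0.318182, 1.000000)
Dv2 = (5.681818, -2.090909); divide by 5.681818 → v3 = (1.000000, -0.368000)
Requested entry of v3: -92/250 = -0.36800

-0.36800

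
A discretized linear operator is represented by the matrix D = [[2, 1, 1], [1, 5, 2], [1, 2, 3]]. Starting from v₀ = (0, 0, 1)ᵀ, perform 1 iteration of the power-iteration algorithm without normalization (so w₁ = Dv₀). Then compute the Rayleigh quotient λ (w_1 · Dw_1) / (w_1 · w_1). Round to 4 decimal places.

w1 = Dv₀ = (2·0 + 1·0 + 1·1; 1·0 + 5·0 + 2·1; 1·0 + 2·0 + 3·1) = (1, 2, 3)
Dw1 = (7, 17, 14)
w1·Dw1 = 1·7 + 2·17 + 3·14 = 83; w1·w1 = 1·1 + 2·2 + 3·3 = 14
λ ≈ 83/14 = 5.9286

5.9286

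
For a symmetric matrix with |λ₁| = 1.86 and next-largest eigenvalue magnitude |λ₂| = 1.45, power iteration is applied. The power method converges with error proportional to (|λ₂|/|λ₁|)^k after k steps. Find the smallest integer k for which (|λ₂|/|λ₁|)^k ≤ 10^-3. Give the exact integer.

28

|λ₂/λ₁| = 1.45/1.86 = 0.77957
Need k ≥ ln(10^-3) / ln(0.77957) = -6.9078 / -0.2490 ≈ 27.741
Smallest integer k satisfying the bound: 28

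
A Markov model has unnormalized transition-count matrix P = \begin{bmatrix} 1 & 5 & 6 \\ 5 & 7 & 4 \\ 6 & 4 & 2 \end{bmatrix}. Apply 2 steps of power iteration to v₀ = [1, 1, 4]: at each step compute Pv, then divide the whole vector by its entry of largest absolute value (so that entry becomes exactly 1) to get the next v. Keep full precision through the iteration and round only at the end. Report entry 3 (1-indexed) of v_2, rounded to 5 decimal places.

Pv0 = (30.000000, 28.000000, 18.000000); divide by 30.000000 → v1 = (1.000000, 0.933333, 0.600000)
Pv1 = (9.266667, 13.933333, 10.933333); divide by 13.933333 → v2 = (0.665072, 1.000000, 0.784689)
Requested entry of v2: 328/418 = 0.78469

0.78469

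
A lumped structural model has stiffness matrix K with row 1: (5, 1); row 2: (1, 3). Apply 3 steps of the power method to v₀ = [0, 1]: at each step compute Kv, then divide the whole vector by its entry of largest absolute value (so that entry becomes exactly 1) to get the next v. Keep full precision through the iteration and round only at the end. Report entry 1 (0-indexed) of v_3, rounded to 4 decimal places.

0.7600

Kv0 = (1.00000, 3.00000); divide by 3.00000 → v1 = (0.33333, 1.00000)
Kv1 = (2.66667, 3.33333); divide by 3.33333 → v2 = (0.80000, 1.00000)
Kv2 = (5.00000, 3.80000); divide by 5.00000 → v3 = (1.00000, 0.76000)
Requested entry of v3: 38/50 = 0.7600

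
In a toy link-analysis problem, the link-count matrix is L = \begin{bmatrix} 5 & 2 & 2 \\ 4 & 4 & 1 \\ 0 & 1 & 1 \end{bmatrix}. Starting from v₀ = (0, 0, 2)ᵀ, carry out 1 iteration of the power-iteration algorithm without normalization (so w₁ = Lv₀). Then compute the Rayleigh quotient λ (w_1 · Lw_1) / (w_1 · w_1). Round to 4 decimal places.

λ ≈ 7.1667

w1 = Lv₀ = (5·0 + 2·0 + 2·2; 4·0 + 4·0 + 1·2; 0·0 + 1·0 + 1·2) = (4, 2, 2)
Lw1 = (28, 26, 4)
w1·Lw1 = 4·28 + 2·26 + 2·4 = 172; w1·w1 = 4·4 + 2·2 + 2·2 = 24
λ ≈ 172/24 = 7.1667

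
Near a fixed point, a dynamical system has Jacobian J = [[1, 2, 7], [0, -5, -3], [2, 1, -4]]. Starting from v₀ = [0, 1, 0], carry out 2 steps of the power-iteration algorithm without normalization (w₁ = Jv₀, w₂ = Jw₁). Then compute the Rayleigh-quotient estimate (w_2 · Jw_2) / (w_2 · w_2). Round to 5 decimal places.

w1 = Jv₀ = (2, -5, 1)
w2 = Jw1 = (-1, 22, -5)
Jw2 = (8, -95, 40)
w2·Jw2 = (-1)·8 + 22·(-95) + (-5)·40 = -2298; w2·w2 = (-1)·(-1) + 22·22 + (-5)·(-5) = 510
λ ≈ -2298/510 = -4.50588

-4.50588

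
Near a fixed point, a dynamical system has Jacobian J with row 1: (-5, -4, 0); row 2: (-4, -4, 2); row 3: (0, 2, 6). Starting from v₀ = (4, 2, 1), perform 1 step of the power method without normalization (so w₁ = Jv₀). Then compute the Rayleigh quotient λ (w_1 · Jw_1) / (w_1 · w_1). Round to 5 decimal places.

w1 = Jv₀ = (-28, -22, 10)
Jw1 = (228, 220, 16)
w1·Jw1 = (-28)·228 + (-22)·220 + 10·16 = -11064; w1·w1 = (-28)·(-28) + (-22)·(-22) + 10·10 = 1368
λ ≈ -11064/1368 = -8.08772

λ ≈ -8.08772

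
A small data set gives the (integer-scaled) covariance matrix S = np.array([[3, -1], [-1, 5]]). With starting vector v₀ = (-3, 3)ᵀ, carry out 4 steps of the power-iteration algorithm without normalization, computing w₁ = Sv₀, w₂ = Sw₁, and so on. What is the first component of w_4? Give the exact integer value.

-1356

w1 = Sv₀ = (3·(-3) + (-1)·3; (-1)·(-3) + 5·3) = (-12, 18)
w2 = Sw1 = (3·(-12) + (-1)·18; (-1)·(-12) + 5·18) = (-54, 102)
w3 = Sw2 = (-264, 564)
w4 = Sw3 = (-1356, 3084)
The requested component of w4 is -1356.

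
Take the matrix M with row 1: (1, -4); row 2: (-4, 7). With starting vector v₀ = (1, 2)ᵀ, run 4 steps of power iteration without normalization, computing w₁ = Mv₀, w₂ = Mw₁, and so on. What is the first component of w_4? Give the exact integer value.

-3935

w1 = Mv₀ = (1·1 + (-4)·2; (-4)·1 + 7·2) = (-7, 10)
w2 = Mw1 = (1·(-7) + (-4)·10; (-4)·(-7) + 7·10) = (-47, 98)
w3 = Mw2 = (-439, 874)
w4 = Mw3 = (-3935, 7874)
The requested component of w4 is -3935.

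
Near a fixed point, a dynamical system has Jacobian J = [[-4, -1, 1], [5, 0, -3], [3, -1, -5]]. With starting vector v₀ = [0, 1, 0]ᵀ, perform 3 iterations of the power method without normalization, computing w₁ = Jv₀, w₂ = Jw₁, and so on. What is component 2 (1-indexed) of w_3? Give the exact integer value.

w1 = Jv₀ = (-1, 0, -1)
w2 = Jw1 = (3, -2, 2)
w3 = Jw2 = (-8, 9, 1)
The requested component of w3 is 9.

9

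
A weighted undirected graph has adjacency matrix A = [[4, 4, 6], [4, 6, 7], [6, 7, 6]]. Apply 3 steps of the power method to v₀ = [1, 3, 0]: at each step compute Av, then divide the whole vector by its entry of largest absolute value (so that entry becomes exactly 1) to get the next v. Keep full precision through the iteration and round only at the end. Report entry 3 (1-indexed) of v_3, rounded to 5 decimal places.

Av0 = (16.000000, 22.000000, 27.000000); divide by 27.000000 → v1 = (0.592593, 0.814815, 1.000000)
Av1 = (11.629630, 14.259259, 15.259259); divide by 15.259259 → v2 = (0.762136, 0.934466, 1.000000)
Av2 = (12.786408, 15.655340, 17.114078); divide by 17.114078 → v3 = (0.747128, 0.914764, 1.000000)
Requested entry of v3: 7051/7051 = 1.00000

1.00000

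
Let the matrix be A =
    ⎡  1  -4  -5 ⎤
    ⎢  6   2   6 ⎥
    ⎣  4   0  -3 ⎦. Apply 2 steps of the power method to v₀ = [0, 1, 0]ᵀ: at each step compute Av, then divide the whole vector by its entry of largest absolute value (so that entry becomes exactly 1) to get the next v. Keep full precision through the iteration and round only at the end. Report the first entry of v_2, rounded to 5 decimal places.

0.60000

Av0 = (-4.000000, 2.000000, 0.000000); divide by -4.000000 → v1 = (1.000000, -0.500000, 0.000000)
Av1 = (3.000000, 5.000000, 4.000000); divide by 5.000000 → v2 = (0.600000, 1.000000, 0.800000)
Requested entry of v2: -12/-20 = 0.60000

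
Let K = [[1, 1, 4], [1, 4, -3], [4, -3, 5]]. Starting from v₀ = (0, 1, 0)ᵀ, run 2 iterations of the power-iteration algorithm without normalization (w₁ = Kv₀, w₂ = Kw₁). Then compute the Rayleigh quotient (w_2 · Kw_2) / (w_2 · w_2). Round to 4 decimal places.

7.9027

w1 = Kv₀ = (1, 4, -3)
w2 = Kw1 = (-7, 26, -23)
Kw2 = (-73, 166, -221)
w2·Kw2 = (-7)·(-73) + 26·166 + (-23)·(-221) = 9910; w2·w2 = (-7)·(-7) + 26·26 + (-23)·(-23) = 1254
λ ≈ 9910/1254 = 7.9027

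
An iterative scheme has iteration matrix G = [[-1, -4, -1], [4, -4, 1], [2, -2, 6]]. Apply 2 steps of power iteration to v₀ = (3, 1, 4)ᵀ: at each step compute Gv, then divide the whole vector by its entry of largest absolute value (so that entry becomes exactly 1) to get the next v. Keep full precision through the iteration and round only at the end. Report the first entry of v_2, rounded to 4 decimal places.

-0.5328

Gv0 = (-11.00000, 12.00000, 28.00000); divide by 28.00000 → v1 = (-0.39286, 0.42857, 1.00000)
Gv1 = (-2.32143, -2.28571, 4.35714); divide by 4.35714 → v2 = (-0.53279, -0.52459, 1.00000)
Requested entry of v2: -65/122 = -0.5328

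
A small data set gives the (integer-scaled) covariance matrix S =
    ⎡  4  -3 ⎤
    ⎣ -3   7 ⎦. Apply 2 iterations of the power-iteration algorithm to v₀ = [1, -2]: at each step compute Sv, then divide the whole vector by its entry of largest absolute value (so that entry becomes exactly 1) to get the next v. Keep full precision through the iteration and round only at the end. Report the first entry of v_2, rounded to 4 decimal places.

-0.6107

Sv0 = (10.00000, -17.00000); divide by -17.00000 → v1 = (-0.58824, 1.00000)
Sv1 = (-5.35294, 8.76471); divide by 8.76471 → v2 = (-0.61074, 1.00000)
Requested entry of v2: 91/-149 = -0.6107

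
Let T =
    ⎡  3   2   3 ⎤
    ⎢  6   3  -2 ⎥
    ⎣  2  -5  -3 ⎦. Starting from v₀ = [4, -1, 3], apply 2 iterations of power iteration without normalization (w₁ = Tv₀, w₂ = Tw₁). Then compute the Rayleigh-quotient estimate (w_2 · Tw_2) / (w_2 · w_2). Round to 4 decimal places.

w1 = Tv₀ = (3·4 + 2·(-1) + 3·3; 6·4 + 3·(-1) + (-2)·3; 2·4 + (-5)·(-1) + (-3)·3) = (19, 15, 4)
w2 = Tw1 = (3·19 + 2·15 + 3·4; 6·19 + 3·15 + (-2)·4; 2·19 + (-5)·15 + (-3)·4) = (99, 151, -49)
Tw2 = (452, 1145, -410)
w2·Tw2 = 99·452 + 151·1145 + (-49)·(-410) = 237733; w2·w2 = 99·99 + 151·151 + (-49)·(-49) = 35003
λ ≈ 237733/35003 = 6.7918

6.7918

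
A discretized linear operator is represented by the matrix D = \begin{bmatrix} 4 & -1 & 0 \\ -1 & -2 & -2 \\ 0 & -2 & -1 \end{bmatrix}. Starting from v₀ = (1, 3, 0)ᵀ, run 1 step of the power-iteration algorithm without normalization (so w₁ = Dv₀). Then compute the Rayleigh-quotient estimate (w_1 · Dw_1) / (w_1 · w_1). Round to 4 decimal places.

w1 = Dv₀ = (4·1 + (-1)·3 + 0·0; (-1)·1 + (-2)·3 + (-2)·0; 0·1 + (-2)·3 + (-1)·0) = (1, -7, -6)
Dw1 = (11, 25, 20)
w1·Dw1 = 1·11 + (-7)·25 + (-6)·20 = -284; w1·w1 = 1·1 + (-7)·(-7) + (-6)·(-6) = 86
λ ≈ -284/86 = -3.3023

λ ≈ -3.3023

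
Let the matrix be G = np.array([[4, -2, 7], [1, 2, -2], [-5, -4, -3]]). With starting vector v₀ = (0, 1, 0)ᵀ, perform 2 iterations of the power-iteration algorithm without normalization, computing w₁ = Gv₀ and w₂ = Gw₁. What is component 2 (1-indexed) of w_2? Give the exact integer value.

w1 = Gv₀ = (4·0 + (-2)·1 + 7·0; 1·0 + 2·1 + (-2)·0; (-5)·0 + (-4)·1 + (-3)·0) = (-2, 2, -4)
w2 = Gw1 = (4·(-2) + (-2)·2 + 7·(-4); 1·(-2) + 2·2 + (-2)·(-4); (-5)·(-2) + (-4)·2 + (-3)·(-4)) = (-40, 10, 14)
The requested component of w2 is 10.

10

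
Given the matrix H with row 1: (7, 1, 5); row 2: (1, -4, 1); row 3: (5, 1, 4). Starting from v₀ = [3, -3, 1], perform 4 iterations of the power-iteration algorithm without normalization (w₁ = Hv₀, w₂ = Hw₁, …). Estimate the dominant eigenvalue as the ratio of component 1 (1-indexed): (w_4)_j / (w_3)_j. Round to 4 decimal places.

w1 = Hv₀ = (7·3 + 1·(-3) + 5·1; 1·3 + (-4)·(-3) + 1·1; 5·3 + 1·(-3) + 4·1) = (23, 16, 16)
w2 = Hw1 = (7·23 + 1·16 + 5·16; 1·23 + (-4)·16 + 1·16; 5·23 + 1·16 + 4·16) = (257, -25, 195)
w3 = Hw2 = (2749, 552, 2040)
w4 = Hw3 = (29995, 2581, 22457)
Ratio at component: 29995 / 2749 = 10.9112

10.9112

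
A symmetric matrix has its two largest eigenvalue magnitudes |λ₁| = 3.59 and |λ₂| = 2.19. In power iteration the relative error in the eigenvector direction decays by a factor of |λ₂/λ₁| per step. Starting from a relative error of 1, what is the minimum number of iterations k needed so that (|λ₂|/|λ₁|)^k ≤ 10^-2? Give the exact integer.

|λ₂/λ₁| = 2.19/3.59 = 0.61003
Need k ≥ ln(10^-2) / ln(0.61003) = -4.6052 / -0.4943 ≈ 9.317
Smallest integer k satisfying the bound: 10

10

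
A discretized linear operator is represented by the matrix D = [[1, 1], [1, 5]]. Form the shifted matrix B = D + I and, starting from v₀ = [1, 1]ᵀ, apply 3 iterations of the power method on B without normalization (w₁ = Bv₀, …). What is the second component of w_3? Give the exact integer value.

283

B = D + I has rows (2, 1); (1, 6)
w1 = Bv₀ = (2·1 + 1·1; 1·1 + 6·1) = (3, 7)
w2 = Bw1 = (2·3 + 1·7; 1·3 + 6·7) = (13, 45)
w3 = Bw2 = (71, 283)
Requested component of w3: 283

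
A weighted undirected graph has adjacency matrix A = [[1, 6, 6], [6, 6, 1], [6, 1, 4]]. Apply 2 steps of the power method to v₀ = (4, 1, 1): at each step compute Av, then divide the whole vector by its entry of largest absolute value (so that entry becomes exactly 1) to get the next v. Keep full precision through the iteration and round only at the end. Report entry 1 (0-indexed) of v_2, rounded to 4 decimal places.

0.8271

Av0 = (16.00000, 31.00000, 29.00000); divide by 31.00000 → v1 = (0.51613, 1.00000, 0.93548)
Av1 = (12.12903, 10.03226, 7.83871); divide by 12.12903 → v2 = (1.00000, 0.82713, 0.64628)
Requested entry of v2: 311/376 = 0.8271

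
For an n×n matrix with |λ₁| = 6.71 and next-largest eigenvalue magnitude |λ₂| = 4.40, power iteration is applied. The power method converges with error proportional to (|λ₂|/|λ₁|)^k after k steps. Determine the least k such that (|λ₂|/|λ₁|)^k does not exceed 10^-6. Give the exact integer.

|λ₂/λ₁| = 4.40/6.71 = 0.65574
Need k ≥ ln(10^-6) / ln(0.65574) = -13.8155 / -0.4220 ≈ 32.739
Smallest integer k satisfying the bound: 33

33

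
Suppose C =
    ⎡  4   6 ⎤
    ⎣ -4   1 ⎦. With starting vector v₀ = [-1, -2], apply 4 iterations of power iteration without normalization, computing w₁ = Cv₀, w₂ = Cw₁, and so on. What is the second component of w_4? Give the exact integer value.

-478

w1 = Cv₀ = (-16, 2)
w2 = Cw1 = (-52, 66)
w3 = Cw2 = (188, 274)
w4 = Cw3 = (2396, -478)
The requested component of w4 is -478.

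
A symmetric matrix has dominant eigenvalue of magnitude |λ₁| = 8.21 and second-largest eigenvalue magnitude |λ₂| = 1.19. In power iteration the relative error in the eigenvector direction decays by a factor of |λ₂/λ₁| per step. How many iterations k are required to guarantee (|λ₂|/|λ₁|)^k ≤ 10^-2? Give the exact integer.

3

|λ₂/λ₁| = 1.19/8.21 = 0.14495
Need k ≥ ln(10^-2) / ln(0.14495) = -4.6052 / -1.9314 ≈ 2.384
Smallest integer k satisfying the bound: 3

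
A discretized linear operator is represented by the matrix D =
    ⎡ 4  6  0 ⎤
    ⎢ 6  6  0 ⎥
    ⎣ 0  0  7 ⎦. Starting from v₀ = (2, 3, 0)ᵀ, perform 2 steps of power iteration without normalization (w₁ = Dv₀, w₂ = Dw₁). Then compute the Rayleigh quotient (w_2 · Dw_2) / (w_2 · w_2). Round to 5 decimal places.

w1 = Dv₀ = (4·2 + 6·3 + 0·0; 6·2 + 6·3 + 0·0; 0·2 + 0·3 + 7·0) = (26, 30, 0)
w2 = Dw1 = (4·26 + 6·30 + 0·0; 6·26 + 6·30 + 0·0; 0·26 + 0·30 + 7·0) = (284, 336, 0)
Dw2 = (3152, 3720, 0)
w2·Dw2 = 284·3152 + 336·3720 + 0·0 = 2145088; w2·w2 = 284·284 + 336·336 + 0·0 = 193552
λ ≈ 2145088/193552 = 11.08275

λ ≈ 11.08275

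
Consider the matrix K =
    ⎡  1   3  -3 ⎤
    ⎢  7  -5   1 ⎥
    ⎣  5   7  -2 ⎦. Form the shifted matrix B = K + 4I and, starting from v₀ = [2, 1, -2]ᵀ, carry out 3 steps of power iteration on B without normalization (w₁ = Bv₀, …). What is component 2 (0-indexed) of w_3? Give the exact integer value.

B = K + 4I has rows (5, 3, -3); (7, -1, 1); (5, 7, 2)
w1 = Bv₀ = (5·2 + 3·1 + (-3)·(-2); 7·2 + (-1)·1 + 1·(-2); 5·2 + 7·1 + 2·(-2)) = (19, 11, 13)
w2 = Bw1 = (5·19 + 3·11 + (-3)·13; 7·19 + (-1)·11 + 1·13; 5·19 + 7·11 + 2·13) = (89, 135, 198)
w3 = Bw2 = (256, 686, 1786)
Requested component of w3: 1786

1786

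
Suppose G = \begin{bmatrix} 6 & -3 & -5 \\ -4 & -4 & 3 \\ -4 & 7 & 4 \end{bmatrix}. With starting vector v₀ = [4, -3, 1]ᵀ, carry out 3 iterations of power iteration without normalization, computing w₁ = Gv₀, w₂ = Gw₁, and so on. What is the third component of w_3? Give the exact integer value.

w1 = Gv₀ = (6·4 + (-3)·(-3) + (-5)·1; (-4)·4 + (-4)·(-3) + 3·1; (-4)·4 + 7·(-3) + 4·1) = (28, -1, -33)
w2 = Gw1 = (6·28 + (-3)·(-1) + (-5)·(-33); (-4)·28 + (-4)·(-1) + 3·(-33); (-4)·28 + 7·(-1) + 4·(-33)) = (336, -207, -251)
w3 = Gw2 = (3892, -1269, -3797)
The requested component of w3 is -3797.

-3797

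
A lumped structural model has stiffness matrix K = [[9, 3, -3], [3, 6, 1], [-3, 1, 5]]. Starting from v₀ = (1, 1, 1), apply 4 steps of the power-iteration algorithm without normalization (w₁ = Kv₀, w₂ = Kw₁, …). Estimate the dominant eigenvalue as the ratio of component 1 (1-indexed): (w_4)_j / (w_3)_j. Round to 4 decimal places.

w1 = Kv₀ = (9·1 + 3·1 + (-3)·1; 3·1 + 6·1 + 1·1; (-3)·1 + 1·1 + 5·1) = (9, 10, 3)
w2 = Kw1 = (9·9 + 3·10 + (-3)·3; 3·9 + 6·10 + 1·3; (-3)·9 + 1·10 + 5·3) = (102, 90, -2)
w3 = Kw2 = (1194, 844, -226)
w4 = Kw3 = (13956, 8420, -3868)
Ratio at component: 13956 / 1194 = 11.6884

λ ≈ 11.6884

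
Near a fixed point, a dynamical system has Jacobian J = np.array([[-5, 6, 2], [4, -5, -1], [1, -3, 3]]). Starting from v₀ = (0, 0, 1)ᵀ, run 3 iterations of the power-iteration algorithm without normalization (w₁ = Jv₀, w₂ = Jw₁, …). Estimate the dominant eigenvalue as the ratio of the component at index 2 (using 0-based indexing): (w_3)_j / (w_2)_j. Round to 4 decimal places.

w1 = Jv₀ = ((-5)·0 + 6·0 + 2·1; 4·0 + (-5)·0 + (-1)·1; 1·0 + (-3)·0 + 3·1) = (2, -1, 3)
w2 = Jw1 = ((-5)·2 + 6·(-1) + 2·3; 4·2 + (-5)·(-1) + (-1)·3; 1·2 + (-3)·(-1) + 3·3) = (-10, 10, 14)
w3 = Jw2 = (138, -104, 2)
Ratio at component: 2 / 14 = 0.1429

λ ≈ 0.1429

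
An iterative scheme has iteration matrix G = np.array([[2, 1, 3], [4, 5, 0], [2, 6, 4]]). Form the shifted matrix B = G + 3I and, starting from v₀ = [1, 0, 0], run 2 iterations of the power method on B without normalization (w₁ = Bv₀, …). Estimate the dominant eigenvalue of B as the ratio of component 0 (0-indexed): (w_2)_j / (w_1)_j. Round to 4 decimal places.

7.0000

B = G + 3I has rows (5, 1, 3); (4, 8, 0); (2, 6, 7)
w1 = Bv₀ = (5·1 + 1·0 + 3·0; 4·1 + 8·0 + 0·0; 2·1 + 6·0 + 7·0) = (5, 4, 2)
w2 = Bw1 = (5·5 + 1·4 + 3·2; 4·5 + 8·4 + 0·2; 2·5 + 6·4 + 7·2) = (35, 52, 48)
Ratio: 35/5 = 7.0000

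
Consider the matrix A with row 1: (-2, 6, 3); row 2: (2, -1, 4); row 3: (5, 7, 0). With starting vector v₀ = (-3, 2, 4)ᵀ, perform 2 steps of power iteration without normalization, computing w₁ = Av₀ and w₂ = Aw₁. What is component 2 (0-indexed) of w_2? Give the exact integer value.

206

w1 = Av₀ = (30, 8, -1)
w2 = Aw1 = (-15, 48, 206)
The requested component of w2 is 206.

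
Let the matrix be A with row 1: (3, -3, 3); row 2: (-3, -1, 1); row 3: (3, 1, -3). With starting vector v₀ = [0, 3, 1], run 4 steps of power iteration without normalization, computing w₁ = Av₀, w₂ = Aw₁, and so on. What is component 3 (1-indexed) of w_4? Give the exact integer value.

w1 = Av₀ = (3·0 + (-3)·3 + 3·1; (-3)·0 + (-1)·3 + 1·1; 3·0 + 1·3 + (-3)·1) = (-6, -2, 0)
w2 = Aw1 = (3·(-6) + (-3)·(-2) + 3·0; (-3)·(-6) + (-1)·(-2) + 1·0; 3·(-6) + 1·(-2) + (-3)·0) = (-12, 20, -20)
w3 = Aw2 = (-156, -4, 44)
w4 = Aw3 = (-324, 516, -604)
The requested component of w4 is -604.

-604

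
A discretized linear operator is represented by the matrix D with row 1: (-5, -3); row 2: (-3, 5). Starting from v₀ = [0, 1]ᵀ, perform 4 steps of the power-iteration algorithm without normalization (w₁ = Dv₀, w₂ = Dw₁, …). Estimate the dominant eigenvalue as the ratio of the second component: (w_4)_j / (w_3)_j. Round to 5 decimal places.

w1 = Dv₀ = ((-5)·0 + (-3)·1; (-3)·0 + 5·1) = (-3, 5)
w2 = Dw1 = ((-5)·(-3) + (-3)·5; (-3)·(-3) + 5·5) = (0, 34)
w3 = Dw2 = (-102, 170)
w4 = Dw3 = (0, 1156)
Ratio at component: 1156 / 170 = 6.80000

6.80000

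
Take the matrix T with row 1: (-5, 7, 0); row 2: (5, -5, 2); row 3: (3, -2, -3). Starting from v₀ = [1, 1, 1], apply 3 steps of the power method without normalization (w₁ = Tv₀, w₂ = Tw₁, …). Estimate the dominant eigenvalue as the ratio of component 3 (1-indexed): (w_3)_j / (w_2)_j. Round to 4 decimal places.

-0.5000

w1 = Tv₀ = (2, 2, -2)
w2 = Tw1 = (4, -4, 8)
w3 = Tw2 = (-48, 56, -4)
Ratio at component: -4 / 8 = -0.5000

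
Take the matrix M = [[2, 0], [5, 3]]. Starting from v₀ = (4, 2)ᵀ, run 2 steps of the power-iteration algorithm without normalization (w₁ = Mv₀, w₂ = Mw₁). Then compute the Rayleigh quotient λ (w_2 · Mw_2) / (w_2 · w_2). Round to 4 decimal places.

λ ≈ 3.6477

w1 = Mv₀ = (8, 26)
w2 = Mw1 = (16, 118)
Mw2 = (32, 434)
w2·Mw2 = 16·32 + 118·434 = 51724; w2·w2 = 16·16 + 118·118 = 14180
λ ≈ 51724/14180 = 3.6477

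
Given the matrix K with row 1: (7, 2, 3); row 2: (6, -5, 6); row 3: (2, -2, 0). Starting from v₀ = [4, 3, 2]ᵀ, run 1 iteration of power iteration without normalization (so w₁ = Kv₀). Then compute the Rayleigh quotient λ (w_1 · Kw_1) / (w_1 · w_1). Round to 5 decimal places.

w1 = Kv₀ = (7·4 + 2·3 + 3·2; 6·4 + (-5)·3 + 6·2; 2·4 + (-2)·3 + 0·2) = (40, 21, 2)
Kw1 = (328, 147, 38)
w1·Kw1 = 40·328 + 21·147 + 2·38 = 16283; w1·w1 = 40·40 + 21·21 + 2·2 = 2045
λ ≈ 16283/2045 = 7.96235

λ ≈ 7.96235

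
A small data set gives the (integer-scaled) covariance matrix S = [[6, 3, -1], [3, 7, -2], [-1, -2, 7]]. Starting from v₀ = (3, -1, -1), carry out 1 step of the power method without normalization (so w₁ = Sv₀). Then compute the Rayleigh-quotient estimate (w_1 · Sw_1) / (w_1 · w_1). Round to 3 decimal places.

λ ≈ 8.524

w1 = Sv₀ = (16, 4, -8)
Sw1 = (116, 92, -80)
w1·Sw1 = 16·116 + 4·92 + (-8)·(-80) = 2864; w1·w1 = 16·16 + 4·4 + (-8)·(-8) = 336
λ ≈ 2864/336 = 8.524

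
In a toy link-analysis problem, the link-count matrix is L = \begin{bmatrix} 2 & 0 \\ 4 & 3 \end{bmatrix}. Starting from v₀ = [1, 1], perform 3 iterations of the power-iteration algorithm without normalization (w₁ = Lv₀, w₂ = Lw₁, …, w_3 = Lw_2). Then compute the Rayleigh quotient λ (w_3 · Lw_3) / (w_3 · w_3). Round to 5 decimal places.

w1 = Lv₀ = (2·1 + 0·1; 4·1 + 3·1) = (2, 7)
w2 = Lw1 = (2·2 + 0·7; 4·2 + 3·7) = (4, 29)
w3 = Lw2 = (8, 103)
Lw3 = (16, 341)
w3·Lw3 = 8·16 + 103·341 = 35251; w3·w3 = 8·8 + 103·103 = 10673
λ ≈ 35251/10673 = 3.30282

λ ≈ 3.30282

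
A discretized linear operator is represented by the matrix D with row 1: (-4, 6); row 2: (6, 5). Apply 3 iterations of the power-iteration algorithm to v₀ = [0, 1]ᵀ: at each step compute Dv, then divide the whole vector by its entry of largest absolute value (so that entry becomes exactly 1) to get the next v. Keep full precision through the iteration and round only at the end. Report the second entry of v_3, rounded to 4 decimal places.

0.9971

Dv0 = (6.00000, 5.00000); divide by 6.00000 → v1 = (1.00000, 0.83333)
Dv1 = (1.00000, 10.16667); divide by 10.16667 → v2 = (0.09836, 1.00000)
Dv2 = (5.60656, 5.59016); divide by 5.60656 → v3 = (1.00000, 0.99708)
Requested entry of v3: 341/342 = 0.9971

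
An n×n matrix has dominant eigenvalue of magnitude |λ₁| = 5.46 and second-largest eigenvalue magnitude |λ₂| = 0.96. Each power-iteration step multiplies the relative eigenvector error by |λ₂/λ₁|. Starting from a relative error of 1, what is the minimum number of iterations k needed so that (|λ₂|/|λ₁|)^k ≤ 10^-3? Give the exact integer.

4

|λ₂/λ₁| = 0.96/5.46 = 0.17582
Need k ≥ ln(10^-3) / ln(0.17582) = -6.9078 / -1.7383 ≈ 3.974
Smallest integer k satisfying the bound: 4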